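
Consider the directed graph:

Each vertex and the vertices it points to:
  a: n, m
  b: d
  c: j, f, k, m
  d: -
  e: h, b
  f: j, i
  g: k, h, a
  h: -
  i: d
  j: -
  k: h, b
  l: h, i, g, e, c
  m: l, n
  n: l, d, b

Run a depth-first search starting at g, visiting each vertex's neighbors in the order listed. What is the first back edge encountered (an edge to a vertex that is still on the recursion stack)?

l→g

DFS from g (visiting each vertex's neighbors in the order listed); mark gray on enter, black on exit:
g gray
  k gray
    h gray
    h black
    b gray
      d gray
      d black
    b black
  k black
  g→h: h black — skip
  a gray
    n gray
      l gray
        l→h: h black — skip
        i gray
          i→d: d black — skip
        i black
        l→g: g is gray → back edge
First back edge: l → g.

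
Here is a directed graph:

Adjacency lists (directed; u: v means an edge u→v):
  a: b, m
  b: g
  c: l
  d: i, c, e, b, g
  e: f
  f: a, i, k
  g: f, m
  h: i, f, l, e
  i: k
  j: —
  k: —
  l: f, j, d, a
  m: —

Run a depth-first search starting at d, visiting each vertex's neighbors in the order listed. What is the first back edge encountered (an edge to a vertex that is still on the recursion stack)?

g->f

DFS from d (visiting each vertex's neighbors in the order listed); mark gray on enter, black on exit:
d gray
  i gray
    k gray
    k black
  i black
  c gray
    l gray
      f gray
        a gray
          b gray
            g gray
              g→f: f is gray → back edge
First back edge: g → f.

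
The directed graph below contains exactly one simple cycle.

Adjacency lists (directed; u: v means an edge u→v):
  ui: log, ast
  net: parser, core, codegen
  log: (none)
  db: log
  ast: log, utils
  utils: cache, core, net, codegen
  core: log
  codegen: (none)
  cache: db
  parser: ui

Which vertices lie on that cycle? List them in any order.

DFS with gray/black marking from utils:
utils gray
  cache gray
    db gray
      log gray
      log black
    db black
  cache black
  core gray
    core→log: log black — skip
  core black
  net gray
    parser gray
      ui gray
        ui→log: log black — skip
        ast gray
          ast→log: log black — skip
          ast→utils: utils is gray → back edge
Back edge closes the cycle utils → net → parser → ui → ast → utils; its vertices are {ui, ast, net, utils, parser}.

ui, ast, net, utils, parser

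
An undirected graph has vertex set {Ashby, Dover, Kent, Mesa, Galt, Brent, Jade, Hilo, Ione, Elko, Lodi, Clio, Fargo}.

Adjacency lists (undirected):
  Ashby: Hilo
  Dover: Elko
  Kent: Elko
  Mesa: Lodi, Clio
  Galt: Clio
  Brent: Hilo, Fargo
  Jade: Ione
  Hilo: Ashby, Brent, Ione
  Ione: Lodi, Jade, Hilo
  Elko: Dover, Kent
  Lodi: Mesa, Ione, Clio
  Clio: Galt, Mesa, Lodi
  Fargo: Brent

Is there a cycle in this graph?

DFS, tracking each vertex's parent; an edge to a visited non-parent vertex closes a cycle.
Start from Mesa:
visit Mesa (parent –)
  visit Lodi (parent Mesa)
    Lodi–Mesa: parent, skip
    visit Ione (parent Lodi)
      Ione–Lodi: parent, skip
      visit Jade (parent Ione)
        Jade–Ione: parent, skip
      visit Hilo (parent Ione)
        visit Ashby (parent Hilo)
          Ashby–Hilo: parent, skip
        visit Brent (parent Hilo)
          Brent–Hilo: parent, skip
          visit Fargo (parent Brent)
            Fargo–Brent: parent, skip
        Hilo–Ione: parent, skip
    visit Clio (parent Lodi)
      visit Galt (parent Clio)
        Galt–Clio: parent, skip
      Clio–Mesa: Mesa visited and ≠ parent → cycle
Cycle: Mesa – Lodi – Clio – Mesa.

Yes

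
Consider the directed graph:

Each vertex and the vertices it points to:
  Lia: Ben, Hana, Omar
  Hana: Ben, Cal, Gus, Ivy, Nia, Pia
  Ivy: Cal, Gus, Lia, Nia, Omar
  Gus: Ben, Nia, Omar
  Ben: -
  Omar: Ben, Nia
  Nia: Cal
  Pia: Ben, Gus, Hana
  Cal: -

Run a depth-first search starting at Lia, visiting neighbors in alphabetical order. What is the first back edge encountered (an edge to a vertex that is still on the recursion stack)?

DFS from Lia (visiting neighbors in alphabetical order); mark gray on enter, black on exit:
Lia gray
  Ben gray
  Ben black
  Hana gray
    Hana→Ben: Ben black — skip
    Cal gray
    Cal black
    Gus gray
      Gus→Ben: Ben black — skip
      Nia gray
        Nia→Cal: Cal black — skip
      Nia black
      Omar gray
        Omar→Ben: Ben black — skip
        Omar→Nia: Nia black — skip
      Omar black
    Gus black
    Ivy gray
      Ivy→Cal: Cal black — skip
      Ivy→Gus: Gus black — skip
      Ivy→Lia: Lia is gray → back edge
First back edge: Ivy → Lia.

Ivy->Lia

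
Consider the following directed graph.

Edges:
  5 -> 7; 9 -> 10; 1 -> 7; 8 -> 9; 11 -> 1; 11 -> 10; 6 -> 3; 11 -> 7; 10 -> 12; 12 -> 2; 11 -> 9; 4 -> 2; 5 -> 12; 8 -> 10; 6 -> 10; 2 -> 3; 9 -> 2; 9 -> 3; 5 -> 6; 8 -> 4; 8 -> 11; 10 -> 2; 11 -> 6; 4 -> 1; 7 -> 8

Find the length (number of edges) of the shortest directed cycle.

For each vertex v, BFS finds the shortest path from v back to v.
The shortest such closed walk is 7 → 8 → 11 → 7, length 3.

3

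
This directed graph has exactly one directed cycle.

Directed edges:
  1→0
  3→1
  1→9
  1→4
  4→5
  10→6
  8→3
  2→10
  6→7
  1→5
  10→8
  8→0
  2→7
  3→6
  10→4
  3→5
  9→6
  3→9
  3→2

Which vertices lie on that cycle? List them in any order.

2, 3, 8, 10

DFS with gray/black marking from 8:
8 gray
  3 gray
    5 gray
    5 black
    2 gray
      10 gray
        10→8: 8 is gray → back edge
Back edge closes the cycle 8 → 3 → 2 → 10 → 8; its vertices are {2, 3, 8, 10}.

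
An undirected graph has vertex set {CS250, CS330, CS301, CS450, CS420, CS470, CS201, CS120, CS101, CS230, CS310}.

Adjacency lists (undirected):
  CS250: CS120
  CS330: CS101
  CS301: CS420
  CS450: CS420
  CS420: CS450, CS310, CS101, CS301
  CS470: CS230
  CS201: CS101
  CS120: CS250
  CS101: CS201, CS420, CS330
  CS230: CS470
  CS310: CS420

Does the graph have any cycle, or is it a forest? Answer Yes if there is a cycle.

No

DFS, tracking each vertex's parent; an edge to a visited non-parent vertex closes a cycle.
Start from CS201:
visit CS201 (parent –)
  visit CS101 (parent CS201)
    CS101–CS201: parent, skip
    visit CS420 (parent CS101)
      visit CS450 (parent CS420)
        CS450–CS420: parent, skip
      visit CS310 (parent CS420)
        CS310–CS420: parent, skip
      CS420–CS101: parent, skip
      visit CS301 (parent CS420)
        CS301–CS420: parent, skip
    visit CS330 (parent CS101)
      CS330–CS101: parent, skip
visit CS250 (parent –)
  visit CS120 (parent CS250)
    CS120–CS250: parent, skip
visit CS470 (parent –)
  visit CS230 (parent CS470)
    CS230–CS470: parent, skip
No non-parent visited neighbor found — the graph is a forest.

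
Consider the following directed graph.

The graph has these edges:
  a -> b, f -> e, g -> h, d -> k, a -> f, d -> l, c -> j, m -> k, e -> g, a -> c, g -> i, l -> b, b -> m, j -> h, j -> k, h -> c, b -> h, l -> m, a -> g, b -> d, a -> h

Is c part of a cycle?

c is on a cycle iff c can reach itself via ≥1 edge.
c → j → h → c — yes.

Yes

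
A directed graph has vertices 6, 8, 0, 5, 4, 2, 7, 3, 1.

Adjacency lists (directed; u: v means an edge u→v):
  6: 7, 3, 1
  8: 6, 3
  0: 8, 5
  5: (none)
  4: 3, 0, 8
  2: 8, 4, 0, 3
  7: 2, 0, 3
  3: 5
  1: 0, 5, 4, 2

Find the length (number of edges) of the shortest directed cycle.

4

For each vertex v, BFS finds the shortest path from v back to v.
The shortest such closed walk is 6 → 7 → 0 → 8 → 6, length 4.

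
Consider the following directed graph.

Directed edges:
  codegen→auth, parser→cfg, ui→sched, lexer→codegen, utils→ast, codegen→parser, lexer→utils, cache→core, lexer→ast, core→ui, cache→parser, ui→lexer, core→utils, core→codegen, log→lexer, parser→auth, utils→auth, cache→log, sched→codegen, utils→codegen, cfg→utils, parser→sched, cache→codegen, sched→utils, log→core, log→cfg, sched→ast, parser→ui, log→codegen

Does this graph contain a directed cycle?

Yes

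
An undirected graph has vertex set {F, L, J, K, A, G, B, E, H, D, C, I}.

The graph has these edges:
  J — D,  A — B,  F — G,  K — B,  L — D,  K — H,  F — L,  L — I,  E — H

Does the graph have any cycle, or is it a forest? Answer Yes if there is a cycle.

No

DFS, tracking each vertex's parent; an edge to a visited non-parent vertex closes a cycle.
Start from J:
visit J (parent –)
  visit D (parent J)
    visit L (parent D)
      visit I (parent L)
        I–L: parent, skip
      L–D: parent, skip
      visit F (parent L)
        visit G (parent F)
          G–F: parent, skip
        F–L: parent, skip
    D–J: parent, skip
visit K (parent –)
  visit B (parent K)
    visit A (parent B)
      A–B: parent, skip
    B–K: parent, skip
  visit H (parent K)
    H–K: parent, skip
    visit E (parent H)
      E–H: parent, skip
visit C (parent –)
No non-parent visited neighbor found — the graph is a forest.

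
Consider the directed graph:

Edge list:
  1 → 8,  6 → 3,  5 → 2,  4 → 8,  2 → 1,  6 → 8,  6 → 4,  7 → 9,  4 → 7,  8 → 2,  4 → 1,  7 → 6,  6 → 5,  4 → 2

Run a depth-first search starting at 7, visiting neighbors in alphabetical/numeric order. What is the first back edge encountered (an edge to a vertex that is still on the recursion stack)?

2→1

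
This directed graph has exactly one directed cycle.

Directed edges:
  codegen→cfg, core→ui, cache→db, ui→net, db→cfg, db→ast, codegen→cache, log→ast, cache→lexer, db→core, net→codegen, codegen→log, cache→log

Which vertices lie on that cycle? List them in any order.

db, ui, net, core, cache, codegen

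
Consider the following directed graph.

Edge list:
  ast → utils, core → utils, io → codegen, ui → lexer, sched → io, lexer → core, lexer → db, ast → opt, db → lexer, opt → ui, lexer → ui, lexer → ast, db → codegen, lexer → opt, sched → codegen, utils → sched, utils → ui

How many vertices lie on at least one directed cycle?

A vertex is on a directed cycle iff it belongs to a strongly connected component of size ≥ 2 (or has a self-loop).
The vertices on cycles are {db, ui, ast, opt, core, lexer, utils} — 7 in total.

7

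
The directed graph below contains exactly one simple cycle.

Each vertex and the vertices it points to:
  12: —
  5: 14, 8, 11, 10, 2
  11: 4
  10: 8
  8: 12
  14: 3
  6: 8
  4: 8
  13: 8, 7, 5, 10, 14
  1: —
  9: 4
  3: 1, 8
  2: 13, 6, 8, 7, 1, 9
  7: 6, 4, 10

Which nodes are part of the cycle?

DFS with gray/black marking from 2:
2 gray
  13 gray
    8 gray
      12 gray
      12 black
    8 black
    7 gray
      6 gray
        6→8: 8 black — skip
      6 black
      4 gray
        4→8: 8 black — skip
      4 black
      10 gray
        10→8: 8 black — skip
      10 black
    7 black
    5 gray
      14 gray
        3 gray
          1 gray
          1 black
          3→8: 8 black — skip
        3 black
      14 black
      5→8: 8 black — skip
      11 gray
        11→4: 4 black — skip
      11 black
      5→10: 10 black — skip
      5→2: 2 is gray → back edge
Back edge closes the cycle 2 → 13 → 5 → 2; its vertices are {2, 5, 13}.

2, 5, 13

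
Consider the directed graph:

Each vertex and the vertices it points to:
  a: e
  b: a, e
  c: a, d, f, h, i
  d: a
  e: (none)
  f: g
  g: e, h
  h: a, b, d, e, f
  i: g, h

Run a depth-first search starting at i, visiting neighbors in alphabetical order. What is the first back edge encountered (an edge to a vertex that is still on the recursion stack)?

DFS from i (visiting neighbors in alphabetical order); mark gray on enter, black on exit:
i gray
  g gray
    e gray
    e black
    h gray
      a gray
        a→e: e black — skip
      a black
      b gray
        b→a: a black — skip
        b→e: e black — skip
      b black
      d gray
        d→a: a black — skip
      d black
      h→e: e black — skip
      f gray
        f→g: g is gray → back edge
First back edge: f → g.

f→g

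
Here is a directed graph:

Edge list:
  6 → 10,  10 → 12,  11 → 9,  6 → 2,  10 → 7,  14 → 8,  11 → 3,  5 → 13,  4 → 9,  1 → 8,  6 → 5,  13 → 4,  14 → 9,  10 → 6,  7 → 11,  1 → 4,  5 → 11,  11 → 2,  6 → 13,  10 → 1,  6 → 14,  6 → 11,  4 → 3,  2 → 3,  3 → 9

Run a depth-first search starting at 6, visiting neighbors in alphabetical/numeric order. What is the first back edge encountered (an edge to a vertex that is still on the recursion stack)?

DFS from 6 (visiting neighbors in alphabetical/numeric order); mark gray on enter, black on exit:
6 gray
  2 gray
    3 gray
      9 gray
      9 black
    3 black
  2 black
  5 gray
    11 gray
      11→2: 2 black — skip
      11→3: 3 black — skip
      11→9: 9 black — skip
    11 black
    13 gray
      4 gray
        4→3: 3 black — skip
        4→9: 9 black — skip
      4 black
    13 black
  5 black
  10 gray
    1 gray
      1→4: 4 black — skip
      8 gray
      8 black
    1 black
    10→6: 6 is gray → back edge
First back edge: 10 → 6.

10→6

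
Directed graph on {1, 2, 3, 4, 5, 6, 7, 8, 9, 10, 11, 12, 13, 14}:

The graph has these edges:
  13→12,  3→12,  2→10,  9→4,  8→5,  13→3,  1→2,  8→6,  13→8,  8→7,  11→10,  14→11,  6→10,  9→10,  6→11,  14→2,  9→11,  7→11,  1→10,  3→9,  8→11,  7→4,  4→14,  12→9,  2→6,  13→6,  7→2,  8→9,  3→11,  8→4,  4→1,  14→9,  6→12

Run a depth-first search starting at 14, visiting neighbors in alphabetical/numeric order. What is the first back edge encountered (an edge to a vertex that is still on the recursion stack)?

1->2

DFS from 14 (visiting neighbors in alphabetical/numeric order); mark gray on enter, black on exit:
14 gray
  2 gray
    6 gray
      10 gray
      10 black
      11 gray
        11→10: 10 black — skip
      11 black
      12 gray
        9 gray
          4 gray
            1 gray
              1→2: 2 is gray → back edge
First back edge: 1 → 2.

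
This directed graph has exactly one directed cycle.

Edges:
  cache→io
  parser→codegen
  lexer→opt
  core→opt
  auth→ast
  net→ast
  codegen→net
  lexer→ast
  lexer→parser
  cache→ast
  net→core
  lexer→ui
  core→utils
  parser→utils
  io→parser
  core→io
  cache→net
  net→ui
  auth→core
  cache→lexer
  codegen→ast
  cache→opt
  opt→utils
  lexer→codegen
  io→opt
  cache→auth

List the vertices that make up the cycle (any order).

io, net, core, parser, codegen

DFS with gray/black marking from net:
net gray
  core gray
    io gray
      opt gray
        utils gray
        utils black
      opt black
      parser gray
        parser→utils: utils black — skip
        codegen gray
          codegen→net: net is gray → back edge
Back edge closes the cycle net → core → io → parser → codegen → net; its vertices are {io, net, core, parser, codegen}.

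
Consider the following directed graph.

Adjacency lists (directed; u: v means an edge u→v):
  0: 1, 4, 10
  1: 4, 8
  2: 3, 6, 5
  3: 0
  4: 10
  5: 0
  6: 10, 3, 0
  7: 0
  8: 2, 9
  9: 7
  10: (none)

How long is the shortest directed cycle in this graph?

For each vertex v, BFS finds the shortest path from v back to v.
The shortest such closed walk is 1 → 8 → 2 → 6 → 0 → 1, length 5.

5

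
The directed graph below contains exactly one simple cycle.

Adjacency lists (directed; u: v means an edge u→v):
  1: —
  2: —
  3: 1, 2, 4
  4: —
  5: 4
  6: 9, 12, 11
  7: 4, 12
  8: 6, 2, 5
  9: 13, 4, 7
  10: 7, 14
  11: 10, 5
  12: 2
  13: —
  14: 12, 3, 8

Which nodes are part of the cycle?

6, 8, 10, 11, 14

DFS with gray/black marking from 14:
14 gray
  12 gray
    2 gray
    2 black
  12 black
  3 gray
    1 gray
    1 black
    3→2: 2 black — skip
    4 gray
    4 black
  3 black
  8 gray
    6 gray
      9 gray
        13 gray
        13 black
        9→4: 4 black — skip
        7 gray
          7→4: 4 black — skip
          7→12: 12 black — skip
        7 black
      9 black
      6→12: 12 black — skip
      11 gray
        10 gray
          10→7: 7 black — skip
          10→14: 14 is gray → back edge
Back edge closes the cycle 14 → 8 → 6 → 11 → 10 → 14; its vertices are {6, 8, 10, 11, 14}.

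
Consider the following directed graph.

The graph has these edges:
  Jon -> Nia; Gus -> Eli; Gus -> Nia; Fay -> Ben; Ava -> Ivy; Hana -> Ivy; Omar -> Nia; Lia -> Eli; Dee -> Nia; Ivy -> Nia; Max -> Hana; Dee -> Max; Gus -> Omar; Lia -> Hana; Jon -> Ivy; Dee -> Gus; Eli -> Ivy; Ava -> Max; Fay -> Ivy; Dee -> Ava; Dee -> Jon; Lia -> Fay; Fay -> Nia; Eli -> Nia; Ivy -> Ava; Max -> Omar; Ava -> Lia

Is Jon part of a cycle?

Jon lies on a cycle iff there is a path from Jon back to itself.
Exploring from Jon, it never reaches itself; equivalently, its strongly connected component is a singleton.

No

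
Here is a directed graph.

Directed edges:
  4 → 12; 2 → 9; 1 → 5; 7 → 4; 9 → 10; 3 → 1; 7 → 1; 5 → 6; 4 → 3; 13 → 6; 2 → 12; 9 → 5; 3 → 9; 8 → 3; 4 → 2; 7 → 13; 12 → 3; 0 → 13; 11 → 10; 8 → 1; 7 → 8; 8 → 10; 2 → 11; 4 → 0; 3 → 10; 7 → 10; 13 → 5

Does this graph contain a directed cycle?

DFS with white/gray/black marking, starting from 12:
12 gray
  3 gray
    10 gray
    10 black
    1 gray
      5 gray
        6 gray
        6 black
      5 black
    1 black
    9 gray
      9→10: 10 black — skip
      9→5: 5 black — skip
    9 black
  3 black
12 black
2 gray
  2→12: 12 black — skip
  11 gray
    11→10: 10 black — skip
  11 black
  2→9: 9 black — skip
2 black
8 gray
  8→10: 10 black — skip
  8→3: 3 black — skip
  8→1: 1 black — skip
8 black
4 gray
  4→2: 2 black — skip
  4→3: 3 black — skip
  0 gray
    13 gray
      13→6: 6 black — skip
      13→5: 5 black — skip
    13 black
  0 black
  4→12: 12 black — skip
4 black
7 gray
  7→13: 13 black — skip
  7→8: 8 black — skip
  7→10: 10 black — skip
  7→1: 1 black — skip
  7→4: 4 black — skip
7 black
Every edge goes to a white or black vertex — no back edge, so the graph is acyclic.

No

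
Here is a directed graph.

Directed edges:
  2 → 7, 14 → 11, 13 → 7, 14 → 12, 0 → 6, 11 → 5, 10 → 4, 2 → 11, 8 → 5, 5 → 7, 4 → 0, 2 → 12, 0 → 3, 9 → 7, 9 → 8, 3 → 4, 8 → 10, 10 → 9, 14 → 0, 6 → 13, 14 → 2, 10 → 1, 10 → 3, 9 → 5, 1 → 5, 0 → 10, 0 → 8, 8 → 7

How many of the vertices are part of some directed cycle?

6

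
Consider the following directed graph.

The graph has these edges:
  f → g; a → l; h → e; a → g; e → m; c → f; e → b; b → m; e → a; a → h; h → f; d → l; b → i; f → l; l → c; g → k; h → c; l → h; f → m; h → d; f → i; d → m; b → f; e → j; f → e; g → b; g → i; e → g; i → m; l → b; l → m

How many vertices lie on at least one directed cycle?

9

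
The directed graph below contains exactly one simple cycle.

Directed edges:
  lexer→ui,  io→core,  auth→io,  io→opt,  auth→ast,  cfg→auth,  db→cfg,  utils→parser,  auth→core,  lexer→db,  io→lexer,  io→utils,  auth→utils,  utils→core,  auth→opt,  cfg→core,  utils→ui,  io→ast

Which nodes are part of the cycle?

db, io, cfg, auth, lexer

DFS with gray/black marking from auth:
auth gray
  core gray
  core black
  ast gray
  ast black
  utils gray
    parser gray
    parser black
    ui gray
    ui black
    utils→core: core black — skip
  utils black
  io gray
    lexer gray
      lexer→ui: ui black — skip
      db gray
        cfg gray
          cfg→auth: auth is gray → back edge
Back edge closes the cycle auth → io → lexer → db → cfg → auth; its vertices are {db, io, cfg, auth, lexer}.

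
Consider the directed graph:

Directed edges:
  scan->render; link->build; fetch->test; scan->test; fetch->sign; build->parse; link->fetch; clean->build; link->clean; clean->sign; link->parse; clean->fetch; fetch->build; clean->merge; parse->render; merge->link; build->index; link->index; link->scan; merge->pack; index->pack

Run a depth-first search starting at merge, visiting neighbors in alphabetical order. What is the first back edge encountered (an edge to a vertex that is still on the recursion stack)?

clean→merge

DFS from merge (visiting neighbors in alphabetical order); mark gray on enter, black on exit:
merge gray
  link gray
    build gray
      index gray
        pack gray
        pack black
      index black
      parse gray
        render gray
        render black
      parse black
    build black
    clean gray
      clean→build: build black — skip
      fetch gray
        fetch→build: build black — skip
        sign gray
        sign black
        test gray
        test black
      fetch black
      clean→merge: merge is gray → back edge
First back edge: clean → merge.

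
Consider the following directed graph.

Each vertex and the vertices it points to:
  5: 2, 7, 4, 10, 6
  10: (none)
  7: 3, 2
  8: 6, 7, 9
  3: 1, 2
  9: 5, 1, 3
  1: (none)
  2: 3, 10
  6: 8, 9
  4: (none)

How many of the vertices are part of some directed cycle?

6

A vertex is on a directed cycle iff it belongs to a strongly connected component of size ≥ 2 (or has a self-loop).
The vertices on cycles are {2, 3, 5, 6, 8, 9} — 6 in total.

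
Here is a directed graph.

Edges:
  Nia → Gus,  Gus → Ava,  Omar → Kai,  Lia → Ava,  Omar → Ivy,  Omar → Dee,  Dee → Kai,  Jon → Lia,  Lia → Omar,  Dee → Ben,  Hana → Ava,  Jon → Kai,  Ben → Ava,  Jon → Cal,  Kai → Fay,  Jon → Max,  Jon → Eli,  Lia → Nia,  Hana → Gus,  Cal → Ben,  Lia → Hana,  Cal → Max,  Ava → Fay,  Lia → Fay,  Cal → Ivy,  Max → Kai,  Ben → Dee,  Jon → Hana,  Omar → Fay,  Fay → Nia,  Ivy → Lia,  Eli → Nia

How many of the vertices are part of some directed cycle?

9

A vertex is on a directed cycle iff it belongs to a strongly connected component of size ≥ 2 (or has a self-loop).
The vertices on cycles are {Ava, Ben, Dee, Fay, Gus, Ivy, Lia, Nia, Omar} — 9 in total.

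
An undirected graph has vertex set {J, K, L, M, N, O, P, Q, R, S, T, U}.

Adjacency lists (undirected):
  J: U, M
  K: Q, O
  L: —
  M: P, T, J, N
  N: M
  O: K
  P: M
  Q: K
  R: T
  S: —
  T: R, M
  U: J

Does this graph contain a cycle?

DFS, tracking each vertex's parent; an edge to a visited non-parent vertex closes a cycle.
Start from T:
visit T (parent –)
  visit R (parent T)
    R–T: parent, skip
  visit M (parent T)
    visit P (parent M)
      P–M: parent, skip
    M–T: parent, skip
    visit J (parent M)
      visit U (parent J)
        U–J: parent, skip
      J–M: parent, skip
    visit N (parent M)
      N–M: parent, skip
visit K (parent –)
  visit Q (parent K)
    Q–K: parent, skip
  visit O (parent K)
    O–K: parent, skip
visit L (parent –)
visit S (parent –)
No non-parent visited neighbor found — the graph is a forest.

No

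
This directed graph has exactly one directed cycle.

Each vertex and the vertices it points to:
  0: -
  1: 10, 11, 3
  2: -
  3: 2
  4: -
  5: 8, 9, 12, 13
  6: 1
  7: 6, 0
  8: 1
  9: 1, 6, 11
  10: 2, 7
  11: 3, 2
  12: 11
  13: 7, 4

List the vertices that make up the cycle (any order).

DFS with gray/black marking from 7:
7 gray
  6 gray
    1 gray
      10 gray
        2 gray
        2 black
        10→7: 7 is gray → back edge
Back edge closes the cycle 7 → 6 → 1 → 10 → 7; its vertices are {1, 6, 7, 10}.

1, 6, 7, 10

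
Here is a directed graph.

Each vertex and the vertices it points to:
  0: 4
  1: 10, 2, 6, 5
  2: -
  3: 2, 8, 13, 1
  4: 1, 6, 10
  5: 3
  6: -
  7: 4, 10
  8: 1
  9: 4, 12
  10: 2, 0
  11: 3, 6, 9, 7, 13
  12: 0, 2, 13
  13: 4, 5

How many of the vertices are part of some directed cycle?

A vertex is on a directed cycle iff it belongs to a strongly connected component of size ≥ 2 (or has a self-loop).
The vertices on cycles are {0, 1, 3, 4, 5, 8, 10, 13} — 8 in total.

8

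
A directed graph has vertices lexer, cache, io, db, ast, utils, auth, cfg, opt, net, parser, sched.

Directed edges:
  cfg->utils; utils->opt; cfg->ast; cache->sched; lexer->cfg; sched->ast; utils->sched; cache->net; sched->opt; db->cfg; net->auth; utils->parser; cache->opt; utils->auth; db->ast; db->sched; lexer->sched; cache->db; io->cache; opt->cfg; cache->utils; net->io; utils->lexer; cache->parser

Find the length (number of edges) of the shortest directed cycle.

For each vertex v, BFS finds the shortest path from v back to v.
The shortest such closed walk is cache → net → io → cache, length 3.

3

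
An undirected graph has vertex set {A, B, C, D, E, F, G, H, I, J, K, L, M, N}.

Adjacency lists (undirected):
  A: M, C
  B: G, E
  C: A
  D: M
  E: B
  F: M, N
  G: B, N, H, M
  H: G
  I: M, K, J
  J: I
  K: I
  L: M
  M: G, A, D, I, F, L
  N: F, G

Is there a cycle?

DFS, tracking each vertex's parent; an edge to a visited non-parent vertex closes a cycle.
Start from C:
visit C (parent –)
  visit A (parent C)
    visit M (parent A)
      visit G (parent M)
        visit B (parent G)
          B–G: parent, skip
          visit E (parent B)
            E–B: parent, skip
        visit N (parent G)
          visit F (parent N)
            F–M: M visited and ≠ parent → cycle
Cycle: M – G – N – F – M.

Yes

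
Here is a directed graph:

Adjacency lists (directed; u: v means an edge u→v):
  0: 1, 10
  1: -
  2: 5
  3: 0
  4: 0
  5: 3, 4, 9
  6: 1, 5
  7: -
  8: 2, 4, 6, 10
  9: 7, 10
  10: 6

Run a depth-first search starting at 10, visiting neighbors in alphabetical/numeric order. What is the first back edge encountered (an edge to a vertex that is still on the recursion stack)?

DFS from 10 (visiting neighbors in alphabetical/numeric order); mark gray on enter, black on exit:
10 gray
  6 gray
    1 gray
    1 black
    5 gray
      3 gray
        0 gray
          0→1: 1 black — skip
          0→10: 10 is gray → back edge
First back edge: 0 → 10.

0->10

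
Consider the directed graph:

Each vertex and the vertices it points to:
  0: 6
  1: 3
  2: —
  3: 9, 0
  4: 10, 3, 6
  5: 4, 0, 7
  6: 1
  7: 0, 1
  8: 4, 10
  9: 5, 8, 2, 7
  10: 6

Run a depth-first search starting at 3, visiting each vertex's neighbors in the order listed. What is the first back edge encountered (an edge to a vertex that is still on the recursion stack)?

1->3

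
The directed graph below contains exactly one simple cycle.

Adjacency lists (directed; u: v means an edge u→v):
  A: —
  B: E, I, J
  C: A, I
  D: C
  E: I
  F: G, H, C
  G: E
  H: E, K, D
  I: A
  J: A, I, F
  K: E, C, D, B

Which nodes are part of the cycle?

DFS with gray/black marking from F:
F gray
  G gray
    E gray
      I gray
        A gray
        A black
      I black
    E black
  G black
  H gray
    H→E: E black — skip
    K gray
      K→E: E black — skip
      C gray
        C→A: A black — skip
        C→I: I black — skip
      C black
      D gray
        D→C: C black — skip
      D black
      B gray
        B→E: E black — skip
        B→I: I black — skip
        J gray
          J→A: A black — skip
          J→I: I black — skip
          J→F: F is gray → back edge
Back edge closes the cycle F → H → K → B → J → F; its vertices are {B, F, H, J, K}.

B, F, H, J, K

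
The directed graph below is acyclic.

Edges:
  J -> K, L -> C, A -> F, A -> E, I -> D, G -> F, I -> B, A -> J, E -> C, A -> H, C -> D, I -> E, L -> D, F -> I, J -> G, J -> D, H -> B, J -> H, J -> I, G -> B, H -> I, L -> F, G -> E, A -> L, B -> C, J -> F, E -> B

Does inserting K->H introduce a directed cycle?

No

Adding K→H creates a cycle iff H can already reach K.
Explore from H: no path reaches K. The graph stays acyclic.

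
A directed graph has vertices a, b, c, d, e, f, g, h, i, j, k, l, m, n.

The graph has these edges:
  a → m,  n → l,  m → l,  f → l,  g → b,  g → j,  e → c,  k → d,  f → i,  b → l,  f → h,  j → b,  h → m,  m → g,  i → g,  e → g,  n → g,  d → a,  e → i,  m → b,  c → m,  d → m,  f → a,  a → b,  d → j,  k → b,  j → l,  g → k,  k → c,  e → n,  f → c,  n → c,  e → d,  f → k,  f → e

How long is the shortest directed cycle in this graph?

For each vertex v, BFS finds the shortest path from v back to v.
The shortest such closed walk is g → k → d → m → g, length 4.

4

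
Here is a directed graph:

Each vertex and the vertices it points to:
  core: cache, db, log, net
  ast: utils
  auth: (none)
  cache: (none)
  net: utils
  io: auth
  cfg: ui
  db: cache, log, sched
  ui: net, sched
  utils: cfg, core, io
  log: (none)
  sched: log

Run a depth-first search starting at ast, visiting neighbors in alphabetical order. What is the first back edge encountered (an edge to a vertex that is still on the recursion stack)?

DFS from ast (visiting neighbors in alphabetical order); mark gray on enter, black on exit:
ast gray
  utils gray
    cfg gray
      ui gray
        net gray
          net→utils: utils is gray → back edge
First back edge: net → utils.

net→utils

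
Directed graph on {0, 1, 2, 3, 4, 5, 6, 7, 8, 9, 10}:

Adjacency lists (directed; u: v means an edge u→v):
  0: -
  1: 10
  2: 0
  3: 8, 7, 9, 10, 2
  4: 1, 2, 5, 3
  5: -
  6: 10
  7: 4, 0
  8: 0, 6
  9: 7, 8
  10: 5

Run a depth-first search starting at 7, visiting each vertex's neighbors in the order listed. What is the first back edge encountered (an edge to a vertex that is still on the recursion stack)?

3→7

DFS from 7 (visiting each vertex's neighbors in the order listed); mark gray on enter, black on exit:
7 gray
  4 gray
    1 gray
      10 gray
        5 gray
        5 black
      10 black
    1 black
    2 gray
      0 gray
      0 black
    2 black
    4→5: 5 black — skip
    3 gray
      8 gray
        8→0: 0 black — skip
        6 gray
          6→10: 10 black — skip
        6 black
      8 black
      3→7: 7 is gray → back edge
First back edge: 3 → 7.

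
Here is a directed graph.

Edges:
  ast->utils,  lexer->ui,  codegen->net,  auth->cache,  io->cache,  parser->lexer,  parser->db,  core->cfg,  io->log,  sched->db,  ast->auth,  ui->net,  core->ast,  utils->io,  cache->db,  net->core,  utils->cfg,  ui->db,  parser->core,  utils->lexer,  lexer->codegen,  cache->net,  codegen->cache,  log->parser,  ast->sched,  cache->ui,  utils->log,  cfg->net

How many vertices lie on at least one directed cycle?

13

A vertex is on a directed cycle iff it belongs to a strongly connected component of size ≥ 2 (or has a self-loop).
The vertices on cycles are {io, ui, ast, cfg, log, net, auth, core, cache, lexer, utils, parser, codegen} — 13 in total.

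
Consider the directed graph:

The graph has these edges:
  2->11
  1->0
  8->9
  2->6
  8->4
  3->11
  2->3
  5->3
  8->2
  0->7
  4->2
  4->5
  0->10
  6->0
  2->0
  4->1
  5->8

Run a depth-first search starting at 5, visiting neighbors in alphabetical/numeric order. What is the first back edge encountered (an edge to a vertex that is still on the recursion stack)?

DFS from 5 (visiting neighbors in alphabetical/numeric order); mark gray on enter, black on exit:
5 gray
  3 gray
    11 gray
    11 black
  3 black
  8 gray
    2 gray
      0 gray
        7 gray
        7 black
        10 gray
        10 black
      0 black
      2→3: 3 black — skip
      6 gray
        6→0: 0 black — skip
      6 black
      2→11: 11 black — skip
    2 black
    4 gray
      1 gray
        1→0: 0 black — skip
      1 black
      4→2: 2 black — skip
      4→5: 5 is gray → back edge
First back edge: 4 → 5.

4->5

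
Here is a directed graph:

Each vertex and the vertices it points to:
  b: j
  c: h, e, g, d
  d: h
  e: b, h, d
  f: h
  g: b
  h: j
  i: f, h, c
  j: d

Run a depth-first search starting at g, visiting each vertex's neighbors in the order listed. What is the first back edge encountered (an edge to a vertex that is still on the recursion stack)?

DFS from g (visiting each vertex's neighbors in the order listed); mark gray on enter, black on exit:
g gray
  b gray
    j gray
      d gray
        h gray
          h→j: j is gray → back edge
First back edge: h → j.

h→j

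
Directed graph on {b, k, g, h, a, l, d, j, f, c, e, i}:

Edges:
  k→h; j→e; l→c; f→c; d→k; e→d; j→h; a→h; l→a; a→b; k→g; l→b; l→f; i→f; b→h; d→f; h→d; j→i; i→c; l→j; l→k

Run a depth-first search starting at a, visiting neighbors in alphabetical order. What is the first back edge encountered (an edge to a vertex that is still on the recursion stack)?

k→h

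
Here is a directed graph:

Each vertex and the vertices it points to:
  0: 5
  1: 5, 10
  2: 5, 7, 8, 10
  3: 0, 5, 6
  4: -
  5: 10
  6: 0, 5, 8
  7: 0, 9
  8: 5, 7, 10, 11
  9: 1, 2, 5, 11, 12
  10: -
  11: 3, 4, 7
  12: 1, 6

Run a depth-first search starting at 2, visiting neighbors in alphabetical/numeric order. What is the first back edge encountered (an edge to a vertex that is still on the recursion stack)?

9→2

DFS from 2 (visiting neighbors in alphabetical/numeric order); mark gray on enter, black on exit:
2 gray
  5 gray
    10 gray
    10 black
  5 black
  7 gray
    0 gray
      0→5: 5 black — skip
    0 black
    9 gray
      1 gray
        1→5: 5 black — skip
        1→10: 10 black — skip
      1 black
      9→2: 2 is gray → back edge
First back edge: 9 → 2.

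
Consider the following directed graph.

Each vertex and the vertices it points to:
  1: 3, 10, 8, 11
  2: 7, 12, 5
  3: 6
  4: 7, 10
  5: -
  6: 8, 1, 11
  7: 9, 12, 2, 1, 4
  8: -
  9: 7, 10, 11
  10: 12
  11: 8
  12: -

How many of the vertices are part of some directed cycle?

7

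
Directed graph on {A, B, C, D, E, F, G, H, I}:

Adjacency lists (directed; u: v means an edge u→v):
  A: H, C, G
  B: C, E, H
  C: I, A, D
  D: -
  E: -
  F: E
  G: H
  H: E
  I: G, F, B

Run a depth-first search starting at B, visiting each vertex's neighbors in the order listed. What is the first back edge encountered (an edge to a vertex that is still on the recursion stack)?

DFS from B (visiting each vertex's neighbors in the order listed); mark gray on enter, black on exit:
B gray
  C gray
    I gray
      G gray
        H gray
          E gray
          E black
        H black
      G black
      F gray
        F→E: E black — skip
      F black
      I→B: B is gray → back edge
First back edge: I → B.

I→B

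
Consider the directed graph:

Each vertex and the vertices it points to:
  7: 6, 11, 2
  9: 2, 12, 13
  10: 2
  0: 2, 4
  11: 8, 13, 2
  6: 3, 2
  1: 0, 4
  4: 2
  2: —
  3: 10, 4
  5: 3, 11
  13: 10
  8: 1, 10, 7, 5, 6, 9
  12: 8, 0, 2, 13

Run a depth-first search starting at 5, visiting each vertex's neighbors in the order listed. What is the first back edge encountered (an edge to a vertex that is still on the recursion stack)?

7→11

DFS from 5 (visiting each vertex's neighbors in the order listed); mark gray on enter, black on exit:
5 gray
  3 gray
    10 gray
      2 gray
      2 black
    10 black
    4 gray
      4→2: 2 black — skip
    4 black
  3 black
  11 gray
    8 gray
      1 gray
        0 gray
          0→2: 2 black — skip
          0→4: 4 black — skip
        0 black
        1→4: 4 black — skip
      1 black
      8→10: 10 black — skip
      7 gray
        6 gray
          6→3: 3 black — skip
          6→2: 2 black — skip
        6 black
        7→11: 11 is gray → back edge
First back edge: 7 → 11.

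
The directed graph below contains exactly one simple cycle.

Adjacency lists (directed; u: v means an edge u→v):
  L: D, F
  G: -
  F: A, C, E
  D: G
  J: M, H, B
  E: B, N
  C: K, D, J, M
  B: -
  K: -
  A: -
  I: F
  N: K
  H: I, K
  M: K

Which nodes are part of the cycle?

C, F, H, I, J

DFS with gray/black marking from F:
F gray
  A gray
  A black
  C gray
    K gray
    K black
    D gray
      G gray
      G black
    D black
    J gray
      M gray
        M→K: K black — skip
      M black
      H gray
        I gray
          I→F: F is gray → back edge
Back edge closes the cycle F → C → J → H → I → F; its vertices are {C, F, H, I, J}.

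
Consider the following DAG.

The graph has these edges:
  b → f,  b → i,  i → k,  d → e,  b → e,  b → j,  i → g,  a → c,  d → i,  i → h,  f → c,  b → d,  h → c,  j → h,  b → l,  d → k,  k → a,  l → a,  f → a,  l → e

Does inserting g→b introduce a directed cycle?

Yes

Adding g→b creates a cycle iff b can already reach g.
Path from b: b → i → g.
So b → … → g → b is a cycle.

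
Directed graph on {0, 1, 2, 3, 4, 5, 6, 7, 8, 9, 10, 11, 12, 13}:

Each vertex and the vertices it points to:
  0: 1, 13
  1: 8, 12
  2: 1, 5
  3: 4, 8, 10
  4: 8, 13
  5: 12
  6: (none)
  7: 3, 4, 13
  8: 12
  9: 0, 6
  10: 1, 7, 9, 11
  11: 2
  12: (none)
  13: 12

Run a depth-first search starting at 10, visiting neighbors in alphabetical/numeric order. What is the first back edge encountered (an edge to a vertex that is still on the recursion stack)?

3->10

DFS from 10 (visiting neighbors in alphabetical/numeric order); mark gray on enter, black on exit:
10 gray
  1 gray
    8 gray
      12 gray
      12 black
    8 black
    1→12: 12 black — skip
  1 black
  7 gray
    3 gray
      4 gray
        4→8: 8 black — skip
        13 gray
          13→12: 12 black — skip
        13 black
      4 black
      3→8: 8 black — skip
      3→10: 10 is gray → back edge
First back edge: 3 → 10.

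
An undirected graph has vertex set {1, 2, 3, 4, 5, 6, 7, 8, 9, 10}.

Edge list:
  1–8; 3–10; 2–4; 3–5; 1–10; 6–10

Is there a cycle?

DFS, tracking each vertex's parent; an edge to a visited non-parent vertex closes a cycle.
Start from 7:
visit 7 (parent –)
visit 1 (parent –)
  visit 10 (parent 1)
    10–1: parent, skip
    visit 6 (parent 10)
      6–10: parent, skip
    visit 3 (parent 10)
      visit 5 (parent 3)
        5–3: parent, skip
      3–10: parent, skip
  visit 8 (parent 1)
    8–1: parent, skip
visit 2 (parent –)
  visit 4 (parent 2)
    4–2: parent, skip
visit 9 (parent –)
No non-parent visited neighbor found — the graph is a forest.

No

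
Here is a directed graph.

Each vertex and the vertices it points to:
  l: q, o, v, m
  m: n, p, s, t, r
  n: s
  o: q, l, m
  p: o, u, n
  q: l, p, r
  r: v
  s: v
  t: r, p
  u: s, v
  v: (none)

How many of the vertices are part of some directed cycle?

A vertex is on a directed cycle iff it belongs to a strongly connected component of size ≥ 2 (or has a self-loop).
The vertices on cycles are {l, m, o, p, q, t} — 6 in total.

6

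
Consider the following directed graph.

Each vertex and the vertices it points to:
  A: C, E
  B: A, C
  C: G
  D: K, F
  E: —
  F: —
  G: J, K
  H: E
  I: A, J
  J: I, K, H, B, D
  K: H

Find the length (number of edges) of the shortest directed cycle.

2

For each vertex v, BFS finds the shortest path from v back to v.
The shortest such closed walk is J → I → J, length 2.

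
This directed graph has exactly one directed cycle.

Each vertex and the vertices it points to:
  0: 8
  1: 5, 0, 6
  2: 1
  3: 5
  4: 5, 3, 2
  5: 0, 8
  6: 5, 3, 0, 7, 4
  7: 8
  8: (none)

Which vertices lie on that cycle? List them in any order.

DFS with gray/black marking from 2:
2 gray
  1 gray
    5 gray
      0 gray
        8 gray
        8 black
      0 black
      5→8: 8 black — skip
    5 black
    1→0: 0 black — skip
    6 gray
      6→5: 5 black — skip
      3 gray
        3→5: 5 black — skip
      3 black
      6→0: 0 black — skip
      7 gray
        7→8: 8 black — skip
      7 black
      4 gray
        4→5: 5 black — skip
        4→3: 3 black — skip
        4→2: 2 is gray → back edge
Back edge closes the cycle 2 → 1 → 6 → 4 → 2; its vertices are {1, 2, 4, 6}.

1, 2, 4, 6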